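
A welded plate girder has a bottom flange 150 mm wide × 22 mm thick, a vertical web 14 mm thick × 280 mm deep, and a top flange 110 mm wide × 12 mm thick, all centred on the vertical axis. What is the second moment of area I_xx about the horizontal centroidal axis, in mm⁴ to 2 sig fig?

I_xx ≈ 1.2 × 10⁸ mm⁴

Treat the section as a set of non-overlapping primitives; coordinates are from the bounding-box lower-left.
Bottom plate: 150 × 22, A = 3 300 mm², y = 11 mm, Ī = 133 100 mm⁴.
Web plate: 14 × 280, A = 3 920 mm², y = 162 mm, Ī = 25 610 667 mm⁴.
Top plate: 110 × 12, A = 1 320 mm², y = 308 mm, Ī = 15 840 mm⁴.
Centroid: ȳ = ΣA·y / ΣA = 126.2 mm.
Transfer each piece to the horizontal centroidal axis using Ī + A·d² with d = y − 126.2:
  bottom plate: d = -115.2 mm → contributes +43 941 066 mm⁴
  web plate: d = 35.78 mm → contributes +30 629 701 mm⁴
  top plate: d = 181.8 mm → contributes +43 634 935 mm⁴
Total I = 118 205 702 mm⁴.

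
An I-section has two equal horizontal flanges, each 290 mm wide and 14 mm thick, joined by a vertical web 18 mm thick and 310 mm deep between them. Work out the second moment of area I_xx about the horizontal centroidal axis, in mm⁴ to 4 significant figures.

Break the section into simple shapes (no overlaps), measuring from the bottom-left corner of the bounding box.
Bottom flange: 290 × 14, A = 4 060 mm², y = 7 mm, Ī = 66313.3 mm⁴.
Web: 18 × 310, A = 5 580 mm², y = 169 mm, Ī = 44 686 500 mm⁴.
Top flange: 290 × 14, A = 4 060 mm², y = 331 mm, Ī = 66313.3 mm⁴.
By symmetry the centroid is at mid-height, ȳ = 169 mm.
Transfer each piece to the horizontal centroidal axis using Ī + A·d² with d = y − 169:
  bottom flange: d = -162 mm → contributes +106 616 953 mm⁴
  web: d = 0 mm → contributes +44 686 500 mm⁴
  top flange: d = 162 mm → contributes +106 616 953 mm⁴
Total I = 257 920 407 mm⁴.

I_xx ≈ 2.579 × 10⁸ mm⁴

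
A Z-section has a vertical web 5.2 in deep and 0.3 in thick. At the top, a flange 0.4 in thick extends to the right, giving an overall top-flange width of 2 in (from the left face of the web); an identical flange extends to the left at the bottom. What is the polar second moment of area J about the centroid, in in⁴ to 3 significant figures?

J ≈ 13.1 in⁴

Decompose the section into non-overlapping parts with the origin at the bottom-left of its bounding rectangle.
Web: 0.3 × 5.2, A = 1.56 in², y = 2.6 in, Ī = 3.5152 in⁴.
Top flange (beyond web): 1.7 × 0.4, A = 0.68 in², y = 5 in, Ī = 0.0090667 in⁴.
Bottom flange (beyond web): 1.7 × 0.4, A = 0.68 in², y = 0.2 in, Ī = 0.0090667 in⁴.
Centroid: ȳ = ΣA·y / ΣA = 2.6 in.
Transfer each piece to the centroidal x-axis using Ī + A·d² with d = y − 2.6:
  web: d = 0 in → contributes +3.5152 in⁴
  top flange (beyond web): d = 2.4 in → contributes +3.9259 in⁴
  bottom flange (beyond web): d = -2.4 in → contributes +3.9259 in⁴
Total I = 11.367 in⁴.
For the y-axis: x̄ = 1.85 in.
Repeating about the centroidal y-axis gives I_y = 1.6992 in⁴.
Polar second moment: J = I_x + I_y = 13.066 in⁴.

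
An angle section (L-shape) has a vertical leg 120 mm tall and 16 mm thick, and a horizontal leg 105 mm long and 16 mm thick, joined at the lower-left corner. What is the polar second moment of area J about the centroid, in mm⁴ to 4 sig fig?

J ≈ 7.780 × 10⁶ mm⁴

Split into non-overlapping primitives; take the origin at the lower-left of the bounding box.
Vertical leg: 16 × 120, A = 1 920 mm², y = 60 mm, Ī = 2 304 000 mm⁴.
Horizontal leg (remainder): 89 × 16, A = 1 424 mm², y = 8 mm, Ī = 30378.7 mm⁴.
Centroid: ȳ = ΣA·y / ΣA = 37.8565 mm.
Transfer each piece to the centroidal x-axis using Ī + A·d² with d = y − 37.8565:
  vertical leg: d = 22.1435 mm → contributes +3 245 446 mm⁴
  horizontal leg (remainder): d = -29.8565 mm → contributes +1 299 744 mm⁴
Total I = 4 545 190 mm⁴.
For the y-axis: x̄ = 30.3565 mm.
Repeating about the centroidal y-axis gives I_y = 3 234 450 mm⁴.
Polar second moment: J = I_x + I_y = 7 779 640 mm⁴.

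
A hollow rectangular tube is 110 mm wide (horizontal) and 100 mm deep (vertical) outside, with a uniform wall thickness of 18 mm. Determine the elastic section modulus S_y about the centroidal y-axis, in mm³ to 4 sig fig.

S_y ≈ 1.624 × 10⁵ mm³

Break the section into simple shapes (no overlaps), measuring from the bottom-left corner of the bounding box.
Outer rectangle: 110 × 100, A = 11 000 mm², x = 55 mm, Ī = 11 091 667 mm⁴.
Inner void (subtracted): 74 × 64, A = 4 736 mm², x = 55 mm, Ī = 2 161 195 mm⁴.
By symmetry the centroid is at mid-width, x̄ = 55 mm.
All pieces are centred on the centroidal y-axis, so I = ΣĪ (holes subtracted) = 8 930 472 mm⁴.
Extreme fibre distance c = 55 mm; S = I/c = 162 372 mm³.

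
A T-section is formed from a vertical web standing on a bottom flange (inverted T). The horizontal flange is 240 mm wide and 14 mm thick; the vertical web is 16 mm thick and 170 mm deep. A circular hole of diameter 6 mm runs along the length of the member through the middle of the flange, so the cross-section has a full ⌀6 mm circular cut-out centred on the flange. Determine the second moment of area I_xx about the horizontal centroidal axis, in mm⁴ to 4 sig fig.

I_xx ≈ 1.928 × 10⁷ mm⁴

Break the section into simple shapes (no overlaps), measuring from the bottom-left corner of the bounding box.
Flange: 240 × 14, A = 3 360 mm², y = 7 mm, Ī = 54 880 mm⁴.
Web: 16 × 170, A = 2 720 mm², y = 99 mm, Ī = 6 550 667 mm⁴.
Hole (subtracted): ⌀6, A = 28.2743 mm², y = 7 mm, Ī = 63.6173 mm⁴.
Centroid: ȳ = ΣA·y / ΣA = 48.3502 mm.
Transfer each piece to the horizontal centroidal axis using Ī + A·d² with d = y − 48.3502:
  flange: d = -41.3502 mm → contributes +5 799 936 mm⁴
  web: d = 50.6498 mm → contributes +13 528 564 mm⁴
  hole: d = -41.3502 mm → contributes −48408.2 mm⁴
Total I = 19 280 092 mm⁴.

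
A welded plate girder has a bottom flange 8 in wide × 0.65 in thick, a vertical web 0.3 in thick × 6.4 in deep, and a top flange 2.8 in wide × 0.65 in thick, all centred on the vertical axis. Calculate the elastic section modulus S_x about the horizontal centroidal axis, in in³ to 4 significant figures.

Treat the section as a set of non-overlapping primitives; coordinates are from the bounding-box lower-left.
Bottom plate: 8 × 0.65, A = 5.2 in², y = 0.325 in, Ī = 0.183083 in⁴.
Web plate: 0.3 × 6.4, A = 1.92 in², y = 3.85 in, Ī = 6.5536 in⁴.
Top plate: 2.8 × 0.65, A = 1.82 in², y = 7.375 in, Ī = 0.0640792 in⁴.
Centroid: ȳ = ΣA·y / ΣA = 2.51728 in.
Transfer each piece to the horizontal centroidal axis using Ī + A·d² with d = y − 2.51728:
  bottom plate: d = -2.19228 in → contributes +25.1748 in⁴
  web plate: d = 1.33272 in → contributes +9.96378 in⁴
  top plate: d = 4.85772 in → contributes +43.0114 in⁴
Total I = 78.15 in⁴.
Extreme fibre distance c = 5.18272 in; S = I/c = 15.079 in³.

S_x ≈ 15.08 in³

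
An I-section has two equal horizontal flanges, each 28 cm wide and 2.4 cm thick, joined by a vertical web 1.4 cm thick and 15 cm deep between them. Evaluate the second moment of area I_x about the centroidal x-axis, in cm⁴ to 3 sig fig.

I_x ≈ 1.06 × 10⁴ cm⁴

Break the section into simple shapes (no overlaps), measuring from the bottom-left corner of the bounding box.
Bottom flange: 28 × 2.4, A = 67.2 cm², y = 1.2 cm, Ī = 32.256 cm⁴.
Web: 1.4 × 15, A = 21 cm², y = 9.9 cm, Ī = 393.75 cm⁴.
Top flange: 28 × 2.4, A = 67.2 cm², y = 18.6 cm, Ī = 32.256 cm⁴.
By symmetry the centroid is at mid-height, ȳ = 9.9 cm.
Transfer each piece to the centroidal x-axis using Ī + A·d² with d = y − 9.9:
  bottom flange: d = -8.7 cm → contributes +5118.6 cm⁴
  web: d = 0 cm → contributes +393.75 cm⁴
  top flange: d = 8.7 cm → contributes +5118.6 cm⁴
Total I = 10 631 cm⁴.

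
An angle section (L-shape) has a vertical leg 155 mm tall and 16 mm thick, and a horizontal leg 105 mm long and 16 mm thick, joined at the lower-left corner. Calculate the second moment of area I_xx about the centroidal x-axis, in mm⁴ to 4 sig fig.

Split into non-overlapping primitives; take the origin at the lower-left of the bounding box.
Vertical leg: 16 × 155, A = 2 480 mm², y = 77.5 mm, Ī = 4 965 167 mm⁴.
Horizontal leg (remainder): 89 × 16, A = 1 424 mm², y = 8 mm, Ī = 30378.7 mm⁴.
Centroid: ȳ = ΣA·y / ΣA = 52.1496 mm.
Transfer each piece to the centroidal x-axis using Ī + A·d² with d = y − 52.1496:
  vertical leg: d = 25.3504 mm → contributes +6 558 922 mm⁴
  horizontal leg (remainder): d = -44.1496 mm → contributes +2 806 020 mm⁴
Total I = 9 364 942 mm⁴.

I_xx ≈ 9.365 × 10⁶ mm⁴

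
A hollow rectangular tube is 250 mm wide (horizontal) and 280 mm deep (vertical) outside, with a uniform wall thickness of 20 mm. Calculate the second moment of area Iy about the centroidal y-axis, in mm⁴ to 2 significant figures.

Break the section into simple shapes (no overlaps), measuring from the bottom-left corner of the bounding box.
Outer rectangle: 250 × 280, A = 70 000 mm², x = 125 mm, Ī = 364 583 333 mm⁴.
Inner void (subtracted): 210 × 240, A = 50 400 mm², x = 125 mm, Ī = 185 220 000 mm⁴.
By symmetry the centroid is at mid-width, x̄ = 125 mm.
All pieces are centred on the centroidal y-axis, so I = ΣĪ (holes subtracted) = 179 363 333 mm⁴.

Iy ≈ 1.8 × 10⁸ mm⁴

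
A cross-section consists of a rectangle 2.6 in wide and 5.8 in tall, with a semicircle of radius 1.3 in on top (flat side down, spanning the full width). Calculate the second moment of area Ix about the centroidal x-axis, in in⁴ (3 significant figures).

Break the section into simple shapes (no overlaps), measuring from the bottom-left corner of the bounding box.
Rectangular body: 2.6 × 5.8, A = 15.08 in², y = 2.9 in, Ī = 42.274 in⁴.
Semicircular cap: semicircle r = 1.3, A = 2.6546 in², y = 6.3517 in, Ī = 0.31348 in⁴.
Centroid: ȳ = ΣA·y / ΣA = 3.4167 in.
Transfer each piece to the centroidal x-axis using Ī + A·d² with d = y − 3.4167:
  rectangular body: d = -0.51668 in → contributes +46.3 in⁴
  semicircular cap: d = 2.9351 in → contributes +23.182 in⁴
Total I = 69.482 in⁴.

Ix ≈ 69.5 in⁴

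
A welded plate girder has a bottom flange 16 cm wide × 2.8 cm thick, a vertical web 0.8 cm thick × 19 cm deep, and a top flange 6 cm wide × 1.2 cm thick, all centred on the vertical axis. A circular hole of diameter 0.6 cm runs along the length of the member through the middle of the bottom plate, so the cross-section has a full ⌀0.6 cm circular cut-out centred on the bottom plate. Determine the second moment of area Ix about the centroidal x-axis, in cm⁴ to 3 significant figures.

Treat the section as a set of non-overlapping primitives; coordinates are from the bounding-box lower-left.
Bottom plate: 16 × 2.8, A = 44.8 cm², y = 1.4 cm, Ī = 29.269 cm⁴.
Web plate: 0.8 × 19, A = 15.2 cm², y = 12.3 cm, Ī = 457.27 cm⁴.
Top plate: 6 × 1.2, A = 7.2 cm², y = 22.4 cm, Ī = 0.864 cm⁴.
Hole (subtracted): ⌀0.6, A = 0.28274 cm², y = 1.4 cm, Ī = 0.0063617 cm⁴.
Centroid: ȳ = ΣA·y / ΣA = 6.1354 cm.
Transfer each piece to the centroidal x-axis using Ī + A·d² with d = y − 6.1354:
  bottom plate: d = -4.7354 cm → contributes +1033.9 cm⁴
  web plate: d = 6.1646 cm → contributes +1034.9 cm⁴
  top plate: d = 16.265 cm → contributes +1905.5 cm⁴
  hole: d = -4.7354 cm → contributes −6.3466 cm⁴
Total I = 3 968 cm⁴.

Ix ≈ 3970 cm⁴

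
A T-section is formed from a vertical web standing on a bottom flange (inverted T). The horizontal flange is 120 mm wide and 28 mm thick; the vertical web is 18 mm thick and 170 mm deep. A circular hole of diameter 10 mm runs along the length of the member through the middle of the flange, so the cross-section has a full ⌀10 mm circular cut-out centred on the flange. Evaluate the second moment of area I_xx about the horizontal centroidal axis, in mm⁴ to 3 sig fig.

Break the section into simple shapes (no overlaps), measuring from the bottom-left corner of the bounding box.
Flange: 120 × 28, A = 3 360 mm², y = 14 mm, Ī = 219 520 mm⁴.
Web: 18 × 170, A = 3 060 mm², y = 113 mm, Ī = 7 369 500 mm⁴.
Hole (subtracted): ⌀10, A = 78.54 mm², y = 14 mm, Ī = 490.87 mm⁴.
Centroid: ȳ = ΣA·y / ΣA = 61.771 mm.
Transfer each piece to the horizontal centroidal axis using Ī + A·d² with d = y − 61.771:
  flange: d = -47.771 mm → contributes +7 887 377 mm⁴
  web: d = 51.229 mm → contributes +15 400 092 mm⁴
  hole: d = -47.771 mm → contributes −179 727 mm⁴
Total I = 23 107 742 mm⁴.

I_xx ≈ 2.31 × 10⁷ mm⁴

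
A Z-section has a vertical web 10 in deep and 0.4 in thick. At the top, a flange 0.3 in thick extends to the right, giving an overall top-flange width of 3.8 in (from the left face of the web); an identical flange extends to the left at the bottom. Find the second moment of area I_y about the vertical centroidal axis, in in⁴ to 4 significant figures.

Break the section into simple shapes (no overlaps), measuring from the bottom-left corner of the bounding box.
Web: 0.4 × 10, A = 4 in², x = 3.6 in, Ī = 0.0533333 in⁴.
Top flange (beyond web): 3.4 × 0.3, A = 1.02 in², x = 5.5 in, Ī = 0.9826 in⁴.
Bottom flange (beyond web): 3.4 × 0.3, A = 1.02 in², x = 1.7 in, Ī = 0.9826 in⁴.
Centroid: x̄ = ΣA·x / ΣA = 3.6 in.
Transfer each piece to the vertical centroidal axis using Ī + A·d² with d = x − 3.6:
  web: d = 0 in → contributes +0.0533333 in⁴
  top flange (beyond web): d = 1.9 in → contributes +4.6648 in⁴
  bottom flange (beyond web): d = -1.9 in → contributes +4.6648 in⁴
Total I = 9.38293 in⁴.

I_y ≈ 9.383 in⁴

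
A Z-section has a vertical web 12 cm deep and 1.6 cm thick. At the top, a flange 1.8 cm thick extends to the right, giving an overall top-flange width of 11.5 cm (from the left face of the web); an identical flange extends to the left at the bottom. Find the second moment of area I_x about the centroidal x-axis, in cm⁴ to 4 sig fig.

I_x ≈ 1167 cm⁴

Break the section into simple shapes (no overlaps), measuring from the bottom-left corner of the bounding box.
Web: 1.6 × 12, A = 19.2 cm², y = 6 cm, Ī = 230.4 cm⁴.
Top flange (beyond web): 9.9 × 1.8, A = 17.82 cm², y = 11.1 cm, Ī = 4.8114 cm⁴.
Bottom flange (beyond web): 9.9 × 1.8, A = 17.82 cm², y = 0.9 cm, Ī = 4.8114 cm⁴.
Centroid: ȳ = ΣA·y / ΣA = 6 cm.
Transfer each piece to the centroidal x-axis using Ī + A·d² with d = y − 6:
  web: d = 0 cm → contributes +230.4 cm⁴
  top flange (beyond web): d = 5.1 cm → contributes +468.31 cm⁴
  bottom flange (beyond web): d = -5.1 cm → contributes +468.31 cm⁴
Total I = 1167.02 cm⁴.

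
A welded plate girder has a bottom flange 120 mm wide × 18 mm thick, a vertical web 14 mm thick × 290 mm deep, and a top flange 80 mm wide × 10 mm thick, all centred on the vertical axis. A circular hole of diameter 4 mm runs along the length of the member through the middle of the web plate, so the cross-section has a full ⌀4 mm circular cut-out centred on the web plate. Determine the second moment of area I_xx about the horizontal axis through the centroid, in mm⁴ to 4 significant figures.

I_xx ≈ 9.129 × 10⁷ mm⁴

Treat the section as a set of non-overlapping primitives; coordinates are from the bounding-box lower-left.
Bottom plate: 120 × 18, A = 2 160 mm², y = 9 mm, Ī = 58 320 mm⁴.
Web plate: 14 × 290, A = 4 060 mm², y = 163 mm, Ī = 28 453 833 mm⁴.
Top plate: 80 × 10, A = 800 mm², y = 313 mm, Ī = 6666.67 mm⁴.
Hole (subtracted): ⌀4, A = 12.5664 mm², y = 163 mm, Ī = 12.5664 mm⁴.
Centroid: ȳ = ΣA·y / ΣA = 132.655 mm.
Transfer each piece to the horizontal axis through the centroid using Ī + A·d² with d = y − 132.655:
  bottom plate: d = -123.655 mm → contributes +33 085 971 mm⁴
  web plate: d = 30.3449 mm → contributes +32 192 338 mm⁴
  top plate: d = 180.345 mm → contributes +26 026 098 mm⁴
  hole: d = 30.3449 mm → contributes −11583.9 mm⁴
Total I = 91 292 824 mm⁴.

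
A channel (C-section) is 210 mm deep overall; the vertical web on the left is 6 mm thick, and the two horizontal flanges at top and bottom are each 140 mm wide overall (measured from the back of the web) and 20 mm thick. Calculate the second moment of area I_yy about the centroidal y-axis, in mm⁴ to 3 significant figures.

Decompose the section into non-overlapping parts with the origin at the bottom-left of its bounding rectangle.
Web: 6 × 210, A = 1 260 mm², x = 3 mm, Ī = 3 780 mm⁴.
Top flange (beyond web): 134 × 20, A = 2 680 mm², x = 73 mm, Ī = 4 010 173 mm⁴.
Bottom flange (beyond web): 134 × 20, A = 2 680 mm², x = 73 mm, Ī = 4 010 173 mm⁴.
Centroid: x̄ = ΣA·x / ΣA = 59.677 mm.
Transfer each piece to the centroidal y-axis using Ī + A·d² with d = x − 59.677:
  web: d = -56.677 mm → contributes +4 051 218 mm⁴
  top flange (beyond web): d = 13.323 mm → contributes +4 485 898 mm⁴
  bottom flange (beyond web): d = 13.323 mm → contributes +4 485 898 mm⁴
Total I = 13 023 015 mm⁴.

I_yy ≈ 1.30 × 10⁷ mm⁴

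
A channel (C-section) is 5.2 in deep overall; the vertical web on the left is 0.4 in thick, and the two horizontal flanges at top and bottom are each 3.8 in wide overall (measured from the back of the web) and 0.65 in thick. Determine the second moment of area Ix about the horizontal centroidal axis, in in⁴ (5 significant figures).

Ix ≈ 27.719 in⁴

Split into non-overlapping primitives; take the origin at the lower-left of the bounding box.
Web: 0.4 × 5.2, A = 2.08 in², y = 2.6 in, Ī = 4.686933 in⁴.
Top flange (beyond web): 3.4 × 0.65, A = 2.21 in², y = 4.875 in, Ī = 0.07781042 in⁴.
Bottom flange (beyond web): 3.4 × 0.65, A = 2.21 in², y = 0.325 in, Ī = 0.07781042 in⁴.
By symmetry the centroid is at mid-height, ȳ = 2.6 in.
Transfer each piece to the horizontal centroidal axis using Ī + A·d² with d = y − 2.6:
  web: d = 0 in → contributes +4.686933 in⁴
  top flange (beyond web): d = 2.275 in → contributes +11.51594 in⁴
  bottom flange (beyond web): d = -2.275 in → contributes +11.51594 in⁴
Total I = 27.71882 in⁴.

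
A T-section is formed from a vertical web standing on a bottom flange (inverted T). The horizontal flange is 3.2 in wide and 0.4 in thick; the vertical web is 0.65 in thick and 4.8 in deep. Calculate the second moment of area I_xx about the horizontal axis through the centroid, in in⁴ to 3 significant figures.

Decompose the section into non-overlapping parts with the origin at the bottom-left of its bounding rectangle.
Flange: 3.2 × 0.4, A = 1.28 in², y = 0.2 in, Ī = 0.017067 in⁴.
Web: 0.65 × 4.8, A = 3.12 in², y = 2.8 in, Ī = 5.9904 in⁴.
Centroid: ȳ = ΣA·y / ΣA = 2.0436 in.
Transfer each piece to the horizontal axis through the centroid using Ī + A·d² with d = y − 2.0436:
  flange: d = -1.8436 in → contributes +4.3678 in⁴
  web: d = 0.75636 in → contributes +7.7753 in⁴
Total I = 12.143 in⁴.

I_xx ≈ 12.1 in⁴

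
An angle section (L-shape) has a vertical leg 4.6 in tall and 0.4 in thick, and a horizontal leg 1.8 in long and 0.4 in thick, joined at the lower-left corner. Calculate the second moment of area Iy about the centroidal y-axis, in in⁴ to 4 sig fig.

Iy ≈ 0.4638 in⁴

Decompose the section into non-overlapping parts with the origin at the bottom-left of its bounding rectangle.
Vertical leg: 0.4 × 4.6, A = 1.84 in², x = 0.2 in, Ī = 0.0245333 in⁴.
Horizontal leg (remainder): 1.4 × 0.4, A = 0.56 in², x = 1.1 in, Ī = 0.0914667 in⁴.
Centroid: x̄ = ΣA·x / ΣA = 0.41 in.
Transfer each piece to the centroidal y-axis using Ī + A·d² with d = x − 0.41:
  vertical leg: d = -0.21 in → contributes +0.105677 in⁴
  horizontal leg (remainder): d = 0.69 in → contributes +0.358083 in⁴
Total I = 0.46376 in⁴.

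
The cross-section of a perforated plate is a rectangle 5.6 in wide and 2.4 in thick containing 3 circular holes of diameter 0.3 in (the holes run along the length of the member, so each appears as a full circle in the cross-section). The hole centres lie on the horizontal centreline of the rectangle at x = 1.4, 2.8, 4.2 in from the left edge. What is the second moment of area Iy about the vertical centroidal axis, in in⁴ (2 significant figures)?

Iy ≈ 35 in⁴

Treat the section as a set of non-overlapping primitives; coordinates are from the bounding-box lower-left.
Plate: 5.6 × 2.4, A = 13.44 in², x = 2.8 in, Ī = 35.12 in⁴.
Hole 1 (subtracted): ⌀0.3, A = 0.07069 in², x = 1.4 in, Ī = 0.0003976 in⁴.
Hole 2 (subtracted): ⌀0.3, A = 0.07069 in², x = 2.8 in, Ī = 0.0003976 in⁴.
Hole 3 (subtracted): ⌀0.3, A = 0.07069 in², x = 4.2 in, Ī = 0.0003976 in⁴.
By symmetry the centroid is at mid-width, x̄ = 2.8 in.
Transfer each piece to the vertical centroidal axis using Ī + A·d² with d = x − 2.8:
  plate: d = 0 in → contributes +35.12 in⁴
  hole 1: d = -1.4 in → contributes −0.1389 in⁴
  hole 2: d = 0 in → contributes −0.0003976 in⁴
  hole 3: d = 1.4 in → contributes −0.1389 in⁴
Total I = 34.84 in⁴.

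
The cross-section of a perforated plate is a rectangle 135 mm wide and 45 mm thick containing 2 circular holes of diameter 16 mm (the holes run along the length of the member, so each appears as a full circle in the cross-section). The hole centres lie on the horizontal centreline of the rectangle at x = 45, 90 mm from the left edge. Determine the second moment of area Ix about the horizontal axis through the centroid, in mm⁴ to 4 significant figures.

Break the section into simple shapes (no overlaps), measuring from the bottom-left corner of the bounding box.
Plate: 135 × 45, A = 6 075 mm², y = 22.5 mm, Ī = 1 025 156 mm⁴.
Hole 1 (subtracted): ⌀16, A = 201.062 mm², y = 22.5 mm, Ī = 3216.99 mm⁴.
Hole 2 (subtracted): ⌀16, A = 201.062 mm², y = 22.5 mm, Ī = 3216.99 mm⁴.
By symmetry the centroid is at mid-height, ȳ = 22.5 mm.
All pieces are centred on the horizontal axis through the centroid, so I = ΣĪ (holes subtracted) = 1 018 722 mm⁴.

Ix ≈ 1.019 × 10⁶ mm⁴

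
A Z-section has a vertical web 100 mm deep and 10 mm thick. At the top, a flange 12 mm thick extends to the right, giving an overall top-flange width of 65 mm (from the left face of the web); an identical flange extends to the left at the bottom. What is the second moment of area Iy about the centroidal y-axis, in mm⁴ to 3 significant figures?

Iy ≈ 1.74 × 10⁶ mm⁴

Decompose the section into non-overlapping parts with the origin at the bottom-left of its bounding rectangle.
Web: 10 × 100, A = 1 000 mm², x = 60 mm, Ī = 8333.3 mm⁴.
Top flange (beyond web): 55 × 12, A = 660 mm², x = 92.5 mm, Ī = 166 375 mm⁴.
Bottom flange (beyond web): 55 × 12, A = 660 mm², x = 27.5 mm, Ī = 166 375 mm⁴.
Centroid: x̄ = ΣA·x / ΣA = 60 mm.
Transfer each piece to the centroidal y-axis using Ī + A·d² with d = x − 60:
  web: d = 0 mm → contributes +8333.3 mm⁴
  top flange (beyond web): d = 32.5 mm → contributes +863 500 mm⁴
  bottom flange (beyond web): d = -32.5 mm → contributes +863 500 mm⁴
Total I = 1 735 333 mm⁴.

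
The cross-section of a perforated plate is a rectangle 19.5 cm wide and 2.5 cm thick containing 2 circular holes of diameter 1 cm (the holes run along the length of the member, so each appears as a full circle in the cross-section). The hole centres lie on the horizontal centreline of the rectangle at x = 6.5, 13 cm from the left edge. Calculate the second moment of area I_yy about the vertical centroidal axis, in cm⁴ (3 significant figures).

I_yy ≈ 1530 cm⁴

Break the section into simple shapes (no overlaps), measuring from the bottom-left corner of the bounding box.
Plate: 19.5 × 2.5, A = 48.75 cm², x = 9.75 cm, Ī = 1544.8 cm⁴.
Hole 1 (subtracted): ⌀1, A = 0.7854 cm², x = 6.5 cm, Ī = 0.049087 cm⁴.
Hole 2 (subtracted): ⌀1, A = 0.7854 cm², x = 13 cm, Ī = 0.049087 cm⁴.
By symmetry the centroid is at mid-width, x̄ = 9.75 cm.
Transfer each piece to the vertical centroidal axis using Ī + A·d² with d = x − 9.75:
  plate: d = 0 cm → contributes +1544.8 cm⁴
  hole 1: d = -3.25 cm → contributes −8.3449 cm⁴
  hole 2: d = 3.25 cm → contributes −8.3449 cm⁴
Total I = 1528.1 cm⁴.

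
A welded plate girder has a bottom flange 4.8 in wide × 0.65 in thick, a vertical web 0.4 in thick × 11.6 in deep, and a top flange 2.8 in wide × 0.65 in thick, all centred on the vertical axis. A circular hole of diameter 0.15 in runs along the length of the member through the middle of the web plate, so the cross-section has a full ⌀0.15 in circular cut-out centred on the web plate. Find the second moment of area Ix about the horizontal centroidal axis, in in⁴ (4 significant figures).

Ix ≈ 230.9 in⁴

Treat the section as a set of non-overlapping primitives; coordinates are from the bounding-box lower-left.
Bottom plate: 4.8 × 0.65, A = 3.12 in², y = 0.325 in, Ī = 0.10985 in⁴.
Web plate: 0.4 × 11.6, A = 4.64 in², y = 6.45 in, Ī = 52.0299 in⁴.
Top plate: 2.8 × 0.65, A = 1.82 in², y = 12.575 in, Ī = 0.0640792 in⁴.
Hole (subtracted): ⌀0.15, A = 0.0176715 in², y = 6.45 in, Ī = 0.0000248505 in⁴.
Centroid: ȳ = ΣA·y / ΣA = 5.61731 in.
Transfer each piece to the horizontal centroidal axis using Ī + A·d² with d = y − 5.61731:
  bottom plate: d = -5.29231 in → contributes +87.4964 in⁴
  web plate: d = 0.832695 in → contributes +55.2472 in⁴
  top plate: d = 6.95769 in → contributes +88.1694 in⁴
  hole: d = 0.832695 in → contributes −0.0122779 in⁴
Total I = 230.901 in⁴.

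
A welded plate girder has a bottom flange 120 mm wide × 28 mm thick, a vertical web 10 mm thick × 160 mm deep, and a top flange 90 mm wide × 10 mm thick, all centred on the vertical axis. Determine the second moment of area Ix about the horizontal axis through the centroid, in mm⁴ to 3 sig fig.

Ix ≈ 3.01 × 10⁷ mm⁴

Decompose the section into non-overlapping parts with the origin at the bottom-left of its bounding rectangle.
Bottom plate: 120 × 28, A = 3 360 mm², y = 14 mm, Ī = 219 520 mm⁴.
Web plate: 10 × 160, A = 1 600 mm², y = 108 mm, Ī = 3 413 333 mm⁴.
Top plate: 90 × 10, A = 900 mm², y = 193 mm, Ī = 7 500 mm⁴.
Centroid: ȳ = ΣA·y / ΣA = 67.157 mm.
Transfer each piece to the horizontal axis through the centroid using Ī + A·d² with d = y − 67.157:
  bottom plate: d = -53.157 mm → contributes +9 713 759 mm⁴
  web plate: d = 40.843 mm → contributes +6 082 375 mm⁴
  top plate: d = 125.84 mm → contributes +14 260 315 mm⁴
Total I = 30 056 449 mm⁴.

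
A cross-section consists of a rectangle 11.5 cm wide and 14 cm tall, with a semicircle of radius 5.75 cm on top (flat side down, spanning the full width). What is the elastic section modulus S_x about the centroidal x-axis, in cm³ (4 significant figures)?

Treat the section as a set of non-overlapping primitives; coordinates are from the bounding-box lower-left.
Rectangular body: 11.5 × 14, A = 161 cm², y = 7 cm, Ī = 2629.67 cm⁴.
Semicircular cap: semicircle r = 5.75, A = 51.9345 cm², y = 16.4404 cm, Ī = 119.979 cm⁴.
Centroid: ȳ = ΣA·y / ΣA = 9.3025 cm.
Transfer each piece to the centroidal x-axis using Ī + A·d² with d = y − 9.3025:
  rectangular body: d = -2.3025 cm → contributes +3483.21 cm⁴
  semicircular cap: d = 7.13788 cm → contributes +2 766 cm⁴
Total I = 6249.21 cm⁴.
Extreme fibre distance c = 10.4475 cm; S = I/c = 598.153 cm³.

S_x ≈ 598.2 cm³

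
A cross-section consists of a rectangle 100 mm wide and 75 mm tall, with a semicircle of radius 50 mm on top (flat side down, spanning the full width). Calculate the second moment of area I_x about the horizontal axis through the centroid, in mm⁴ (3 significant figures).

I_x ≈ 1.31 × 10⁷ mm⁴

Treat the section as a set of non-overlapping primitives; coordinates are from the bounding-box lower-left.
Rectangular body: 100 × 75, A = 7 500 mm², y = 37.5 mm, Ī = 3 515 625 mm⁴.
Semicircular cap: semicircle r = 50, A = 3 927 mm², y = 96.221 mm, Ī = 685 981 mm⁴.
Centroid: ȳ = ΣA·y / ΣA = 57.68 mm.
Transfer each piece to the horizontal axis through the centroid using Ī + A·d² with d = y − 57.68:
  rectangular body: d = -20.18 mm → contributes +6 569 837 mm⁴
  semicircular cap: d = 38.541 mm → contributes +6 519 095 mm⁴
Total I = 13 088 932 mm⁴.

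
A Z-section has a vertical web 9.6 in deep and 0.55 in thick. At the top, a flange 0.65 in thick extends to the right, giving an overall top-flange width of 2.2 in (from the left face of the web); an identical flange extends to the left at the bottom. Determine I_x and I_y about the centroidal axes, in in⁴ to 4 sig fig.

Split into non-overlapping primitives; take the origin at the lower-left of the bounding box.
Web: 0.55 × 9.6, A = 5.28 in², y = 4.8 in, Ī = 40.5504 in⁴.
Top flange (beyond web): 1.65 × 0.65, A = 1.0725 in², y = 9.275 in, Ī = 0.0377609 in⁴.
Bottom flange (beyond web): 1.65 × 0.65, A = 1.0725 in², y = 0.325 in, Ī = 0.0377609 in⁴.
Centroid: ȳ = ΣA·y / ΣA = 4.8 in.
Transfer each piece to the centroidal x-axis using Ī + A·d² with d = y − 4.8:
  web: d = 0 in → contributes +40.5504 in⁴
  top flange (beyond web): d = 4.475 in → contributes +21.5152 in⁴
  bottom flange (beyond web): d = -4.475 in → contributes +21.5152 in⁴
Total I = 83.5809 in⁴.
For the y-axis: x̄ = 1.925 in.
Repeating about the centroidal y-axis gives I_y = 3.2152 in⁴.

I_x ≈ 83.58 in⁴, I_y ≈ 3.215 in⁴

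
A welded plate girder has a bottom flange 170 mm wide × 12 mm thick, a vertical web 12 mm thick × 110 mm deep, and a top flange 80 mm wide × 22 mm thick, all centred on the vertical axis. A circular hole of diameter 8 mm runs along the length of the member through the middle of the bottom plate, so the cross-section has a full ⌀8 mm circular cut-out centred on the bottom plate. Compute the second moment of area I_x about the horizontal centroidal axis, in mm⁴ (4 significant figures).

I_x ≈ 1.649 × 10⁷ mm⁴

Decompose the section into non-overlapping parts with the origin at the bottom-left of its bounding rectangle.
Bottom plate: 170 × 12, A = 2 040 mm², y = 6 mm, Ī = 24 480 mm⁴.
Web plate: 12 × 110, A = 1 320 mm², y = 67 mm, Ī = 1 331 000 mm⁴.
Top plate: 80 × 22, A = 1 760 mm², y = 133 mm, Ī = 70986.7 mm⁴.
Hole (subtracted): ⌀8, A = 50.2655 mm², y = 6 mm, Ī = 201.062 mm⁴.
Centroid: ȳ = ΣA·y / ΣA = 65.9716 mm.
Transfer each piece to the horizontal centroidal axis using Ī + A·d² with d = y − 65.9716:
  bottom plate: d = -59.9716 mm → contributes +7 361 525 mm⁴
  web plate: d = 1.02842 mm → contributes +1 332 396 mm⁴
  top plate: d = 67.0284 mm → contributes +7 978 330 mm⁴
  hole: d = -59.9716 mm → contributes −180 985 mm⁴
Total I = 16 491 266 mm⁴.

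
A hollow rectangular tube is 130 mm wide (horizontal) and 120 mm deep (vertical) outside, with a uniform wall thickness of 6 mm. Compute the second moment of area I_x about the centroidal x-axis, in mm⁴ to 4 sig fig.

I_x ≈ 6.333 × 10⁶ mm⁴

Treat the section as a set of non-overlapping primitives; coordinates are from the bounding-box lower-left.
Outer rectangle: 130 × 120, A = 15 600 mm², y = 60 mm, Ī = 18 720 000 mm⁴.
Inner void (subtracted): 118 × 108, A = 12 744 mm², y = 60 mm, Ī = 12 387 168 mm⁴.
By symmetry the centroid is at mid-height, ȳ = 60 mm.
All pieces are centred on the centroidal x-axis, so I = ΣĪ (holes subtracted) = 6 332 832 mm⁴.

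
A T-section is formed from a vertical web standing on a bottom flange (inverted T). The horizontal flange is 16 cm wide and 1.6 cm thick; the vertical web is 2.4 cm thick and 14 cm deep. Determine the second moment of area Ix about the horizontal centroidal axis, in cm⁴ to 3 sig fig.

Split into non-overlapping primitives; take the origin at the lower-left of the bounding box.
Flange: 16 × 1.6, A = 25.6 cm², y = 0.8 cm, Ī = 5.4613 cm⁴.
Web: 2.4 × 14, A = 33.6 cm², y = 8.6 cm, Ī = 548.8 cm⁴.
Centroid: ȳ = ΣA·y / ΣA = 5.227 cm.
Transfer each piece to the horizontal centroidal axis using Ī + A·d² with d = y − 5.227:
  flange: d = -4.427 cm → contributes +507.18 cm⁴
  web: d = 3.373 cm → contributes +931.07 cm⁴
Total I = 1438.3 cm⁴.

Ix ≈ 1440 cm⁴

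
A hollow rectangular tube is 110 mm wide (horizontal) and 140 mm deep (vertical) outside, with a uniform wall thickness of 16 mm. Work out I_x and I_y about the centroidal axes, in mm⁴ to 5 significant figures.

Split into non-overlapping primitives; take the origin at the lower-left of the bounding box.
Outer rectangle: 110 × 140, A = 15 400 mm², y = 70 mm, Ī = 25 153 333 mm⁴.
Inner void (subtracted): 78 × 108, A = 8 424 mm², y = 70 mm, Ī = 8 188 128 mm⁴.
By symmetry the centroid is at mid-height, ȳ = 70 mm.
All pieces are centred on the centroidal x-axis, so I = ΣĪ (holes subtracted) = 16 965 205 mm⁴.
Repeating about the centroidal y-axis gives I_y = 11 257 365 mm⁴.

I_x ≈ 1.6965 × 10⁷ mm⁴, I_y ≈ 1.1257 × 10⁷ mm⁴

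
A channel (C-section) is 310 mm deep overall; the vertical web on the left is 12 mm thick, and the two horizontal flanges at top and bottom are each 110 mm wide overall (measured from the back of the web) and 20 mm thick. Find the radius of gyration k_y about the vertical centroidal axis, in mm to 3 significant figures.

k_y ≈ 34.2 mm

Split into non-overlapping primitives; take the origin at the lower-left of the bounding box.
Web: 12 × 310, A = 3 720 mm², x = 6 mm, Ī = 44 640 mm⁴.
Top flange (beyond web): 98 × 20, A = 1 960 mm², x = 61 mm, Ī = 1 568 653 mm⁴.
Bottom flange (beyond web): 98 × 20, A = 1 960 mm², x = 61 mm, Ī = 1 568 653 mm⁴.
Centroid: x̄ = ΣA·x / ΣA = 34.22 mm.
Transfer each piece to the vertical centroidal axis using Ī + A·d² with d = x − 34.22:
  web: d = -28.22 mm → contributes +3 007 108 mm⁴
  top flange (beyond web): d = 26.78 mm → contributes +2 974 314 mm⁴
  bottom flange (beyond web): d = 26.78 mm → contributes +2 974 314 mm⁴
Total I = 8 955 737 mm⁴.
Radius of gyration: k = √(I/A) = √(8 955 737 / 7 640) = 34.238 mm.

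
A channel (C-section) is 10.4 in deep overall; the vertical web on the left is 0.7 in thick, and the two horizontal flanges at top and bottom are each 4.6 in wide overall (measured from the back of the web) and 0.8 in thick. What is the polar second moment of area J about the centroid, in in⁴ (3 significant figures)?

J ≈ 236 in⁴

Treat the section as a set of non-overlapping primitives; coordinates are from the bounding-box lower-left.
Web: 0.7 × 10.4, A = 7.28 in², y = 5.2 in, Ī = 65.617 in⁴.
Top flange (beyond web): 3.9 × 0.8, A = 3.12 in², y = 10 in, Ī = 0.1664 in⁴.
Bottom flange (beyond web): 3.9 × 0.8, A = 3.12 in², y = 0.4 in, Ī = 0.1664 in⁴.
By symmetry the centroid is at mid-height, ȳ = 5.2 in.
Transfer each piece to the centroidal x-axis using Ī + A·d² with d = y − 5.2:
  web: d = 0 in → contributes +65.617 in⁴
  top flange (beyond web): d = 4.8 in → contributes +72.051 in⁴
  bottom flange (beyond web): d = -4.8 in → contributes +72.051 in⁴
Total I = 209.72 in⁴.
For the y-axis: x̄ = 1.4115 in.
Repeating about the centroidal y-axis gives I_y = 25.981 in⁴.
Polar second moment: J = I_x + I_y = 235.7 in⁴.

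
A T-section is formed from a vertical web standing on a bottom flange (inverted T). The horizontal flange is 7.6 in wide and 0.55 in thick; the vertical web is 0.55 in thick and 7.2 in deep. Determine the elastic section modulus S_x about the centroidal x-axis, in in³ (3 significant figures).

Break the section into simple shapes (no overlaps), measuring from the bottom-left corner of the bounding box.
Flange: 7.6 × 0.55, A = 4.18 in², y = 0.275 in, Ī = 0.10537 in⁴.
Web: 0.55 × 7.2, A = 3.96 in², y = 4.15 in, Ī = 17.107 in⁴.
Centroid: ȳ = ΣA·y / ΣA = 2.1601 in.
Transfer each piece to the centroidal x-axis using Ī + A·d² with d = y − 2.1601:
  flange: d = -1.8851 in → contributes +14.96 in⁴
  web: d = 1.9899 in → contributes +32.787 in⁴
Total I = 47.747 in⁴.
Extreme fibre distance c = 5.5899 in; S = I/c = 8.5417 in³.

S_x ≈ 8.54 in³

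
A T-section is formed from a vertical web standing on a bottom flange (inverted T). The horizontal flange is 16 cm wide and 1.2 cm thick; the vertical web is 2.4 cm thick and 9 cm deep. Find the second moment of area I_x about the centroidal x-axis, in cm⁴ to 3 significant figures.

I_x ≈ 412 cm⁴

Break the section into simple shapes (no overlaps), measuring from the bottom-left corner of the bounding box.
Flange: 16 × 1.2, A = 19.2 cm², y = 0.6 cm, Ī = 2.304 cm⁴.
Web: 2.4 × 9, A = 21.6 cm², y = 5.7 cm, Ī = 145.8 cm⁴.
Centroid: ȳ = ΣA·y / ΣA = 3.3 cm.
Transfer each piece to the centroidal x-axis using Ī + A·d² with d = y − 3.3:
  flange: d = -2.7 cm → contributes +142.27 cm⁴
  web: d = 2.4 cm → contributes +270.22 cm⁴
Total I = 412.49 cm⁴.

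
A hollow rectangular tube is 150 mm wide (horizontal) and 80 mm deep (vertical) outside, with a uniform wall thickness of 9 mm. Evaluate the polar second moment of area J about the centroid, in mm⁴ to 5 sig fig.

J ≈ 1.4395 × 10⁷ mm⁴

Split into non-overlapping primitives; take the origin at the lower-left of the bounding box.
Outer rectangle: 150 × 80, A = 12 000 mm², y = 40 mm, Ī = 6 400 000 mm⁴.
Inner void (subtracted): 132 × 62, A = 8 184 mm², y = 40 mm, Ī = 2 621 608 mm⁴.
By symmetry the centroid is at mid-height, ȳ = 40 mm.
All pieces are centred on the centroidal x-axis, so I = ΣĪ (holes subtracted) = 3 778 392 mm⁴.
Repeating about the centroidal y-axis gives I_y = 10 616 832 mm⁴.
Polar second moment: J = I_x + I_y = 14 395 224 mm⁴.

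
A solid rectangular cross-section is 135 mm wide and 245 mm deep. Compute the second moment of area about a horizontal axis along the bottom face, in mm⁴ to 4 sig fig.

I_base ≈ 6.618 × 10⁸ mm⁴

The section: 135 × 245, A = 33 075 mm², y = 122.5 mm, Ī = 165 443 906 mm⁴.
Transfer it to a horizontal axis along the bottom face using Ī + A·d² with d = y − 0:
  the section: d = 122.5 mm → contributes +661 775 625 mm⁴
Total I = 661 775 625 mm⁴.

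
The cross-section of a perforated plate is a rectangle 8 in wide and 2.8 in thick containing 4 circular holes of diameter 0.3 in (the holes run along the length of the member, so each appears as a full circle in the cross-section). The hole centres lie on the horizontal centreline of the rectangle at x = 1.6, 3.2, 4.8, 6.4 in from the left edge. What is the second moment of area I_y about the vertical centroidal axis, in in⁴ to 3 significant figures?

I_y ≈ 119 in⁴

Treat the section as a set of non-overlapping primitives; coordinates are from the bounding-box lower-left.
Plate: 8 × 2.8, A = 22.4 in², x = 4 in, Ī = 119.47 in⁴.
Hole 1 (subtracted): ⌀0.3, A = 0.070686 in², x = 1.6 in, Ī = 0.00039761 in⁴.
Hole 2 (subtracted): ⌀0.3, A = 0.070686 in², x = 3.2 in, Ī = 0.00039761 in⁴.
Hole 3 (subtracted): ⌀0.3, A = 0.070686 in², x = 4.8 in, Ī = 0.00039761 in⁴.
Hole 4 (subtracted): ⌀0.3, A = 0.070686 in², x = 6.4 in, Ī = 0.00039761 in⁴.
By symmetry the centroid is at mid-width, x̄ = 4 in.
Transfer each piece to the vertical centroidal axis using Ī + A·d² with d = x − 4:
  plate: d = 0 in → contributes +119.47 in⁴
  hole 1: d = -2.4 in → contributes −0.40755 in⁴
  hole 2: d = -0.8 in → contributes −0.045637 in⁴
  hole 3: d = 0.8 in → contributes −0.045637 in⁴
  hole 4: d = 2.4 in → contributes −0.40755 in⁴
Total I = 118.56 in⁴.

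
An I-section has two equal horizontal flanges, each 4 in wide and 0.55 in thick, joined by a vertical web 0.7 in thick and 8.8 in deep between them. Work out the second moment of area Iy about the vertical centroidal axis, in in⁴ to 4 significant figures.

Split into non-overlapping primitives; take the origin at the lower-left of the bounding box.
Bottom flange: 4 × 0.55, A = 2.2 in², x = 2 in, Ī = 2.93333 in⁴.
Web: 0.7 × 8.8, A = 6.16 in², x = 2 in, Ī = 0.251533 in⁴.
Top flange: 4 × 0.55, A = 2.2 in², x = 2 in, Ī = 2.93333 in⁴.
By symmetry the centroid is at mid-width, x̄ = 2 in.
All pieces are centred on the vertical centroidal axis, so I = ΣĪ = 6.1182 in⁴.

Iy ≈ 6.118 in⁴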